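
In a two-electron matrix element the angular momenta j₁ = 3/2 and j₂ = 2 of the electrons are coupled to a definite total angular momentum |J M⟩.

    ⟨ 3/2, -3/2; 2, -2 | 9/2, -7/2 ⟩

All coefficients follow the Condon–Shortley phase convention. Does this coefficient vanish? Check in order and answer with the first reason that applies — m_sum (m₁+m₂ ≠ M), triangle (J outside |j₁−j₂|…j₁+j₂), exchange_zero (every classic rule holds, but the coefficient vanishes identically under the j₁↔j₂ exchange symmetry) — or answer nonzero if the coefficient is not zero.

triangle

m-sum: m₁+m₂ = -3/2+(-2) = -7/2, M = -7/2  ✓
triangle: need |j₁−j₂| ≤ J ≤ j₁+j₂, i.e. J ∈ [1/2, 7/2]; J = 9/2 is outside ✗ ⇒ coefficient is 0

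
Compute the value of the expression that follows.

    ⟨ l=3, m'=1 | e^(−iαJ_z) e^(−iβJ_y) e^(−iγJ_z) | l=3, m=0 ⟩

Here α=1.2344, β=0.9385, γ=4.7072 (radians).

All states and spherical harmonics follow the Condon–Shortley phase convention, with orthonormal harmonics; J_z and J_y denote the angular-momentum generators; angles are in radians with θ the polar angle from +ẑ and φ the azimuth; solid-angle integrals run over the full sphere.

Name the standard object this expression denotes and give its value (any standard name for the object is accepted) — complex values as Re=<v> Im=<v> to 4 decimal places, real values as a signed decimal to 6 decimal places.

This is a Wigner D-matrix element — the rotation-matrix element ⟨l m'| R(α,β,γ) |l m⟩ in the angular-momentum basis.
First d^3_{1,0}(β=0.9385), then the phase factors e^{-i(1)α} and e^{-i(0)γ}:
Half-angle: c=0.891908, s=0.452217. N=√(24·2·6·6)=41.569219
Admissible k: 0..2 (factorial args all ≥0)
  k=0: (−1)^1·41.5692/(12)·0.8919^5·0.4522^1 = -0.884174
  k=1: (−1)^2·41.5692/(4)·0.8919^3·0.4522^3 = +0.681889
  k=2: (−1)^3·41.5692/(12)·0.8919^1·0.4522^5 = -0.058432
d^3_{1,0}(0.9385) = -0.884174 +0.681889 -0.058432 = -0.260716
Phases: e^{-i·(1)·1.2344}=+0.330088-0.943950i, e^{-i·(0)·4.7072}=+1.000000+0.000000i ⇒ D=-0.086059+0.246103i

Wigner D-matrix element, Re=-0.0861 Im=0.2461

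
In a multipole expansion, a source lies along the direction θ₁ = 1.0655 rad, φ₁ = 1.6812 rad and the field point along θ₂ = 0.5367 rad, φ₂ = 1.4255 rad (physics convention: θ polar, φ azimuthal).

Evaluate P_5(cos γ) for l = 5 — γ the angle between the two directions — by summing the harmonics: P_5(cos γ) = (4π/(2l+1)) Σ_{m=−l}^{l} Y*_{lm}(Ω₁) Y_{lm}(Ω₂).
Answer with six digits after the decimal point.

-0.289557

Addition theorem: P_5(cos γ) = (4π/11) Σ_m Y*_{lm}(Ω₁) Y_{lm}(Ω₂), m = −5…5:
  m=-5: (-0.124861+0.202734i) × (+0.010774-0.012124i) = +0.001113+0.003698i  (running Σ = +0.001113+0.003698i)
  m=-4: (+0.376565+0.178023i) × (+0.072054+0.047330i) = +0.018707+0.030650i  (running Σ = +0.019820+0.034348i)
  m=-3: (+0.083579-0.243048i) × (-0.110256+0.236719i) = +0.048319+0.046582i  (running Σ = +0.068139+0.080930i)
  m=-2: (+0.182054+0.040865i) × (-0.443498-0.132632i) = -0.075321-0.042270i  (running Σ = -0.007182+0.038660i)
  m=-1: (+0.034814-0.314054i) × (+0.050152-0.342739i) = -0.105892-0.027683i  (running Σ = -0.113074+0.010978i)
  m=0: (+0.116430-0.000000i) × (-0.234616+0.000000i) = -0.027316+0.000000i  (running Σ = -0.140390+0.010978i)
  m=1: (-0.034814-0.314054i) × (-0.050152-0.342739i) = -0.105892+0.027683i  (running Σ = -0.246283+0.038660i)
  m=2: (+0.182054-0.040865i) × (-0.443498+0.132632i) = -0.075321+0.042270i  (running Σ = -0.321604+0.080930i)
  m=3: (-0.083579-0.243048i) × (+0.110256+0.236719i) = +0.048319-0.046582i  (running Σ = -0.273285+0.034348i)
  m=4: (+0.376565-0.178023i) × (+0.072054-0.047330i) = +0.018707-0.030650i  (running Σ = -0.254577+0.003698i)
  m=5: (+0.124861+0.202734i) × (-0.010774-0.012124i) = +0.001113-0.003698i  (running Σ = -0.253465-0.000000i)
Total Σ_m = -0.253465-0.000000i. Multiply by 1.142397: -0.289557-0.000000i. P_5(cos γ) = -0.289557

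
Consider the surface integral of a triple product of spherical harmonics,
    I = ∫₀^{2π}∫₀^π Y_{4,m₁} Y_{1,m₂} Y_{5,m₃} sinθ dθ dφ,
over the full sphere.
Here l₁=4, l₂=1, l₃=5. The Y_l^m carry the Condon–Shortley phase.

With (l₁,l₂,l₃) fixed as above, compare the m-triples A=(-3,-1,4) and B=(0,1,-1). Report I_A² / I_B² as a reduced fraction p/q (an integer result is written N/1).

12/5

Same 4,1,5: normalisation and zero-m 3j drop out of the ratio.
A: Δ: 0! 8! 2! / 11! → 1/495; sum: t=0:+1/10080 = 1/10080; 3j²(4 1 5; -3 -1 4) = Δ·Π!·Σ² = 4/55  (sign -1)
B: Δ: 0! 8! 2! / 11! → 1/495; sum: t=0:+1/1152 = 1/1152; 3j²(4 1 5; 0 1 -1) = Δ·Π!·Σ² = 1/33  (sign +1)
I_A²/I_B² = (4/55)/(1/33) = 12/5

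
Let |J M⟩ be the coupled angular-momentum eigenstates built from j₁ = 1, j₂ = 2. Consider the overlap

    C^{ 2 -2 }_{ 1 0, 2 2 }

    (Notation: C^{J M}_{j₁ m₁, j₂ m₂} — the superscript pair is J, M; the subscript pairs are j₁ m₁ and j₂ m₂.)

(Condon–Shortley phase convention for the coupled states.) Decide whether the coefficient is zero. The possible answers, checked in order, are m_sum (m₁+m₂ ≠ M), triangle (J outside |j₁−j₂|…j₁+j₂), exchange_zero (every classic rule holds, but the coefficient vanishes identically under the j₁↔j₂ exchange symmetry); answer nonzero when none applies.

m-sum: m₁+m₂ = 0+2 = 2, M = -2  ✗ ⇒ coefficient is 0

m_sum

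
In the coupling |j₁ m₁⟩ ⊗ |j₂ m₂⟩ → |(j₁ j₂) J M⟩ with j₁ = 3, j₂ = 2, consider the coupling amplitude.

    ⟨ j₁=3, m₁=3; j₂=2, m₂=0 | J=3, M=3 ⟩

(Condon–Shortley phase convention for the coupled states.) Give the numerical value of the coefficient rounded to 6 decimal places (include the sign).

triangle: 2!×4!×2!/9! = 96/362880
(j±m)!: 6!×0!×2!×2!×6!×0! = 2073600
prefactor² = (2J+1)×Δ×N² = 3840
  k=0: +1/(0!×2!×0!×2!×4!×0!) = 1/96
Σ = 1/96  ⇒  CG² = 3840×(1/96)² = 5/12
CG = +√(5/12) = +0.645497

+0.645497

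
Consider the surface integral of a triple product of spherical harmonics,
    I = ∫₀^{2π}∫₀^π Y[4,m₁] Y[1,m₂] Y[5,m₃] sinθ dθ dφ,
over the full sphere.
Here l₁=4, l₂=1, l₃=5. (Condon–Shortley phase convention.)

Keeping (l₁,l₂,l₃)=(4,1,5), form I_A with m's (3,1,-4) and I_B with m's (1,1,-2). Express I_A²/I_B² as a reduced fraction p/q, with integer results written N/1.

Same 4,1,5: normalisation and zero-m 3j drop out of the ratio.
A: Δ: 0! 8! 2! / 11! → 1/495; sum: t=0:+1/10080 = 1/10080; 3j²(4 1 5; 3 1 -4) = Δ·Π!·Σ² = 4/55  (sign -1)
B: Δ: 0! 8! 2! / 11! → 1/495; sum: t=0:+1/1440 = 1/1440; 3j²(4 1 5; 1 1 -2) = Δ·Π!·Σ² = 7/165  (sign -1)
I_A²/I_B² = (4/55)/(7/165) = 12/7

12/7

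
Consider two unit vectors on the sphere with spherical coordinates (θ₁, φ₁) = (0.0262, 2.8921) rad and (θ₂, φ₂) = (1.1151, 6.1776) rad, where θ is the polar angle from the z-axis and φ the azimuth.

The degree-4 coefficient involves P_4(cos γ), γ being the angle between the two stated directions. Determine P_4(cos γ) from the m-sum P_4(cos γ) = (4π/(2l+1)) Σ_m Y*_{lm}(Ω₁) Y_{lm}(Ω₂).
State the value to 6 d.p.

Term-by-term m-sum for l=4 (normalisation 4π/9 = 1.396263):
  [-4]  conj(Y_{4,-4})(Ω₁) = (0.000000, -0.000000) ; Y_{4,-4}(Ω₂) = (0.262434, 0.117934) ; Δ = (0.000000, -0.000000)
  [-3]  conj(Y_{4,-3})(Ω₁) = (-0.000016, 0.000015) ; Y_{4,-3}(Ω₂) = (0.378993, 0.124231) ; Δ = (-0.000008, 0.000004)
  [-2]  conj(Y_{4,-2})(Ω₁) = (0.001209, -0.000659) ; Y_{4,-2}(Ω₂) = (0.093824, 0.020113) ; Δ = (0.000127, -0.000037)
  [-1]  conj(Y_{4,-1})(Ω₁) = (-0.047965, 0.012222) ; Y_{4,-1}(Ω₂) = (-0.305689, -0.032397) ; Δ = (0.015058, -0.002182)
  [+0]  conj(Y_{4,0})(Ω₁) = (0.843382, -0.000000) ; Y_{4,0}(Ω₂) = (-0.158407, 0.000000) ; Δ = (-0.133598, 0.000000)
  [+1]  conj(Y_{4,1})(Ω₁) = (0.047965, 0.012222) ; Y_{4,1}(Ω₂) = (0.305689, -0.032397) ; Δ = (0.015058, 0.002182)
  [+2]  conj(Y_{4,2})(Ω₁) = (0.001209, 0.000659) ; Y_{4,2}(Ω₂) = (0.093824, -0.020113) ; Δ = (0.000127, 0.000037)
  [+3]  conj(Y_{4,3})(Ω₁) = (0.000016, 0.000015) ; Y_{4,3}(Ω₂) = (-0.378993, 0.124231) ; Δ = (-0.000008, -0.000004)
  [+4]  conj(Y_{4,4})(Ω₁) = (0.000000, 0.000000) ; Y_{4,4}(Ω₂) = (0.262434, -0.117934) ; Δ = (0.000000, 0.000000)
Σ over m = (-0.103244, 0.000000); ×(4π/9) → (-0.144156, 0.000000). Real part: -0.144156

-0.144156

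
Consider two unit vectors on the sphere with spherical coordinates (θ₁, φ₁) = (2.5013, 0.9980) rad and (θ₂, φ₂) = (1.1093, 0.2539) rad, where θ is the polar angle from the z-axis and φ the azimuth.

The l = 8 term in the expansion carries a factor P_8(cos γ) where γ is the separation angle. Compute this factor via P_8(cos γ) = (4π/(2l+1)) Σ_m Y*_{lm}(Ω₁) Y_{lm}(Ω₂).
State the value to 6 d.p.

Addition theorem: P_8(cos γ) = (4π/17) Σ_m Y*_{lm}(Ω₁) Y_{lm}(Ω₂), m = −8…8:
  m=-8: (-0.001085+0.008294i) × (-0.094611-0.190767i) = +0.001685-0.000578i  (running Σ = +0.001685-0.000578i)
  m=-7: (-0.034270-0.029030i) × (-0.086853-0.414591i) = -0.009059+0.016729i  (running Σ = -0.007374+0.016151i)
  m=-6: (+0.141583-0.043051i) × (+0.018143-0.382510i) = -0.013899-0.054938i  (running Σ = -0.021273-0.038787i)
  m=-5: (-0.090397+0.317216i) × (-0.001594+0.005129i) = -0.001483-0.000969i  (running Σ = -0.022756-0.039756i)
  m=-4: (-0.317293-0.361481i) × (-0.183360+0.295609i) = +0.165036-0.027513i  (running Σ = +0.142280-0.067269i)
  m=-3: (+0.355808-0.052899i) × (-0.125677+0.119858i) = -0.038377+0.049295i  (running Σ = +0.103903-0.017975i)
  m=-2: (+0.042073-0.092912i) × (+0.234081-0.130260i) = -0.002254-0.027229i  (running Σ = +0.101649-0.045204i)
  m=-1: (+0.224784+0.348545i) × (+0.224877-0.058356i) = +0.070888+0.065262i  (running Σ = +0.172538+0.020058i)
  m=0: (-0.030649-0.000000i) × (-0.236904+0.000000i) = +0.007261+0.000000i  (running Σ = +0.179798+0.020058i)
  m=1: (-0.224784+0.348545i) × (-0.224877-0.058356i) = +0.070888-0.065262i  (running Σ = +0.250687-0.045204i)
  m=2: (+0.042073+0.092912i) × (+0.234081+0.130260i) = -0.002254+0.027229i  (running Σ = +0.248433-0.017975i)
  m=3: (-0.355808-0.052899i) × (+0.125677+0.119858i) = -0.038377-0.049295i  (running Σ = +0.210056-0.067269i)
  m=4: (-0.317293+0.361481i) × (-0.183360-0.295609i) = +0.165036+0.027513i  (running Σ = +0.375092-0.039756i)
  m=5: (+0.090397+0.317216i) × (+0.001594+0.005129i) = -0.001483+0.000969i  (running Σ = +0.373609-0.038787i)
  m=6: (+0.141583+0.043051i) × (+0.018143+0.382510i) = -0.013899+0.054938i  (running Σ = +0.359710+0.016151i)
  m=7: (+0.034270-0.029030i) × (+0.086853-0.414591i) = -0.009059-0.016729i  (running Σ = +0.350651-0.000578i)
  m=8: (-0.001085-0.008294i) × (-0.094611+0.190767i) = +0.001685+0.000578i  (running Σ = +0.352336+0.000000i)
Total Σ_m = +0.352336+0.000000i. Multiply by 0.739198: +0.260446+0.000000i. P_8(cos γ) = 0.260446

0.260446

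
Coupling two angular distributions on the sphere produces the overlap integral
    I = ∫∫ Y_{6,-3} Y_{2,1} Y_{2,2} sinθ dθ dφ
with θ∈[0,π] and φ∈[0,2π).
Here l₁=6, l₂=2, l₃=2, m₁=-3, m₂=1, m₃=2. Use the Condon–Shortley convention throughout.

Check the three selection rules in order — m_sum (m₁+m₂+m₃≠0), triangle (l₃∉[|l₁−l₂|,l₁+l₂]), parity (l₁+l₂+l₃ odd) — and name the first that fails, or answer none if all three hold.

Σmᵢ = 0  ✓
l₃∈[|l₁−l₂|,l₁+l₂]=[4,8] required, l₃=2 fails  ✗
Σlᵢ = 10 ⇒ even

triangle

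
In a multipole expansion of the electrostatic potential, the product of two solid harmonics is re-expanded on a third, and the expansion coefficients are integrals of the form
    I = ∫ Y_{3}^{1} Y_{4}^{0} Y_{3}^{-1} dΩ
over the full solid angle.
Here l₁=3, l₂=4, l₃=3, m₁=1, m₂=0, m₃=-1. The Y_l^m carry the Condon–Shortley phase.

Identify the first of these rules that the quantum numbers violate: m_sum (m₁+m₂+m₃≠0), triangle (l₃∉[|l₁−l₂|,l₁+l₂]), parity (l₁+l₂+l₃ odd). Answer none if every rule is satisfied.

azimuthal sum: 1 + 0 − 1 = 0  ✓
1 ≤ 3 ≤ 7 (triangle on l)  ✓
L = 3 + 4 + 3 = 10 (even)  ✓

none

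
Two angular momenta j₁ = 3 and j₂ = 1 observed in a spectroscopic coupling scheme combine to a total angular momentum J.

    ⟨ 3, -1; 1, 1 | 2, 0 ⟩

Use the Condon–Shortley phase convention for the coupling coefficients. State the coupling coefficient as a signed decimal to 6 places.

triangle: 2!·4!·0!/7! = 48/5040
(j±m)!: 2!·4!·2!·0!·2!·2! = 384
prefactor² = (2J+1)·Δ·N² = 128/7
  k=2: +1/(2!·0!·2!·0!·2!·0!) = 1/8
Σ = 1/8  ⇒  CG² = 128/7·(1/8)² = 2/7
CG = +√(2/7) = +0.534522

+0.534522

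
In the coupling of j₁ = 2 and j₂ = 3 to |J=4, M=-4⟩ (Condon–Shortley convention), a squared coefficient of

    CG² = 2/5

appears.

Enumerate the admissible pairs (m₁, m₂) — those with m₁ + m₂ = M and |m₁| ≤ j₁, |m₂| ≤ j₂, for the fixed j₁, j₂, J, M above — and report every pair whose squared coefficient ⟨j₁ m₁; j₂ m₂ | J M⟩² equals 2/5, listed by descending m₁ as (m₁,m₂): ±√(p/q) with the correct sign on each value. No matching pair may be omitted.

(-2,-2): −√(2/5)

Admissible pairs with m₁+m₂ = M = -4: (-2,-2), (-1,-3)
  (m₁,m₂)=(-1,-3): CG² = 3/5, CG = +√(3/5)
  (m₁,m₂)=(-2,-2): CG² = 2/5, CG = −√(2/5)   ← matches the target
Pairs with CG² = 2/5: (-2,-2): −√(2/5)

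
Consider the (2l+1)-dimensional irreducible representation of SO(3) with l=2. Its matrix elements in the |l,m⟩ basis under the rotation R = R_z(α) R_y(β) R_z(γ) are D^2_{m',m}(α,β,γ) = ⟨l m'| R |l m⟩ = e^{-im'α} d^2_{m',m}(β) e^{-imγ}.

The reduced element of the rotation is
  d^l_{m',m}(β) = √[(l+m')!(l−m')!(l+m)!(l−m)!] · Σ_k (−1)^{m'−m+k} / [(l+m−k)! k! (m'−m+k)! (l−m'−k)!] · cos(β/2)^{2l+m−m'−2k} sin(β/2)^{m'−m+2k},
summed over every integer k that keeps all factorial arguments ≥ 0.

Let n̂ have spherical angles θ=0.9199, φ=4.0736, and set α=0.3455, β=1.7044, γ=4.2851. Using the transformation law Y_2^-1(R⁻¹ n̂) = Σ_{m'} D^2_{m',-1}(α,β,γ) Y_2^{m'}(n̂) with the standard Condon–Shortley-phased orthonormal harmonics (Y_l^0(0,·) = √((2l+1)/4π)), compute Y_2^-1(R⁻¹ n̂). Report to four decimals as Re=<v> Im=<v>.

Need the full column D^2_{m',-1} for m'=−2..2 at α=0.3455, β=1.7044, γ=4.2851.
cos(β/2)=0.658329, sin(β/2)=0.752731
d^2_{-2,-1}: single k=1 term ⇒ +0.429534;  D = +0.111965-0.414685i
d^2_{-1,-1}: k∈[0..1] ⇒ +0.187833 -0.736692 = -0.548859;  D = +0.044841+0.547025i
d^2_{0,-1}: k∈[0..1] ⇒ -0.526070 +0.687760 = +0.161690;  D = -0.067005-0.147153i
d^2_{1,-1}: k∈[0..1] ⇒ +0.736692 -0.321039 = +0.415653;  D = -0.290182-0.297593i
d^2_{2,-1}: single k=0 term ⇒ -0.561554;  D = +0.505036+0.245524i
Y_2^{m'}(θ=0.9199,φ=4.0736) and Σ D·Y over m':
  (+0.1120-0.4147i)·(-0.0707-0.2340i)  (+0.0448+0.5470i)·(-0.2220+0.2990i)  (-0.0670-0.1472i)·(+0.0320+0.0000i)  (-0.2902-0.2976i)·(+0.2220+0.2990i)  (+0.5050+0.2455i)·(-0.0707+0.2340i)
Y_2^-1(R⁻¹ n̂) = -0.349201-0.161630i

Re=-0.3492 Im=-0.1616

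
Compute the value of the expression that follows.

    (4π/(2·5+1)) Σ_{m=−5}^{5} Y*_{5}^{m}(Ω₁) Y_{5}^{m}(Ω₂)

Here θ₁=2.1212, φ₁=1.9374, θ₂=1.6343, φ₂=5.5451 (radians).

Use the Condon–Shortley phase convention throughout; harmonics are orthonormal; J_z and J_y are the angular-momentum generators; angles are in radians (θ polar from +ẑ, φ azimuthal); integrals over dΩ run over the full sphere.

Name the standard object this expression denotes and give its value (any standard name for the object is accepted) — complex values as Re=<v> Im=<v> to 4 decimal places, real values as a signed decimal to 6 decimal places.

Legendre polynomial (addition theorem), +0.399372

This sum is the spherical-harmonic addition theorem: it equals the Legendre polynomial P_l(cos γ) of the angle γ between the two directions.
Summing Y*_{l m}(θ₁,φ₁)·Y_{l m}(θ₂,φ₂) over m ∈ [−5, 5]; prefactor 4π/(2·5+1) = 1.142397:
  m=-5: Y*=(-0.201620, -0.054115)  Y=(-0.391992, -0.239704)  product (0.066062, 0.069542)
  m=-4: Y*=(-0.042209, -0.402899)  Y=(0.090744, -0.017381)  product (-0.010833, -0.035827)
  m=-3: Y*=(0.279064, -0.142101)  Y=(0.198825, -0.265122)  product (0.017811, -0.102239)
  m=-2: Y*=(-0.085795, -0.077276)  Y=(0.009999, 0.105351)  product (0.007283, -0.009811)
  m=-1: Y*=(0.123124, -0.320668)  Y=(0.223202, 0.203021)  product (0.092584, -0.046577)
  m=+0: Y*=(-0.034582, -0.000000)  Y=(-0.109242, 0.000000)  product (0.003778, 0.000000)
  m=+1: Y*=(-0.123124, -0.320668)  Y=(-0.223202, 0.203021)  product (0.092584, 0.046577)
  m=+2: Y*=(-0.085795, 0.077276)  Y=(0.009999, -0.105351)  product (0.007283, 0.009811)
  m=+3: Y*=(-0.279064, -0.142101)  Y=(-0.198825, -0.265122)  product (0.017811, 0.102239)
  m=+4: Y*=(-0.042209, 0.402899)  Y=(0.090744, 0.017381)  product (-0.010833, 0.035827)
  m=+5: Y*=(0.201620, -0.054115)  Y=(0.391992, -0.239704)  product (0.066062, -0.069542)
Total Σ_m = (0.349591, -0.000000). Multiply by 1.142397: (0.399372, -0.000000). P_5(cos γ) = 0.399372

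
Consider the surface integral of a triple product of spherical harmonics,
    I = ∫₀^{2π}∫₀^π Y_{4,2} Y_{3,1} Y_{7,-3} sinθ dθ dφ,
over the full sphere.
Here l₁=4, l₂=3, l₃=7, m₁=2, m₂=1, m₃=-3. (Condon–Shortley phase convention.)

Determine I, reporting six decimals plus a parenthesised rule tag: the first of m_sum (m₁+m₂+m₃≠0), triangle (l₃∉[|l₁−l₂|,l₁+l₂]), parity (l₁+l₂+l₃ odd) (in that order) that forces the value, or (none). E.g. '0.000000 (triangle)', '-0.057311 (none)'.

-0.239176 (none)

Checks pass: Σm=0; 14 even; l₃=7∈[1,7].
(2·4+1)(2·3+1)(2·7+1) = 945
Δ: 0! 8! 6! / 15! → 1/45045
sum: t=0:+1/20736 = 1/20736
3j²(4 3 7; 0 0 0) = Δ·Π!·Σ² = 35/1287  (sign -1)
sum: t=0:+1/69120 = 1/69120
3j²(4 3 7; 2 1 -3) = Δ·Π!·Σ² = 4/143  (sign +1)
combine: 4πI² = 945·35/1287·4/143 = 14700/20449
take √, sign -1: I = -0.23917605
No selection rule forces the value: the integral is nonzero (none).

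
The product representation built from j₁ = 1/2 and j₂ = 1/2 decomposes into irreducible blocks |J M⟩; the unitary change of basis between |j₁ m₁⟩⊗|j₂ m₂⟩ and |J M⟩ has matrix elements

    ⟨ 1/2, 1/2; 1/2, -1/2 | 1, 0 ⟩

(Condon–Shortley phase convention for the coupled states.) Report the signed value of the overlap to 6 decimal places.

j₁+j₂−J=0  J+j₁−j₂=1  J−j₁+j₂=1  j₁+j₂+J+1=3
(j₁±m₁, j₂±m₂, J±M) = (1,0,0,1,1,1)
P² = 1/2
sum k=0..0:
  [0] +1/1 = 1
S = 1
C² = P²·S² = 1/2 ; C = +0.707107

+0.707107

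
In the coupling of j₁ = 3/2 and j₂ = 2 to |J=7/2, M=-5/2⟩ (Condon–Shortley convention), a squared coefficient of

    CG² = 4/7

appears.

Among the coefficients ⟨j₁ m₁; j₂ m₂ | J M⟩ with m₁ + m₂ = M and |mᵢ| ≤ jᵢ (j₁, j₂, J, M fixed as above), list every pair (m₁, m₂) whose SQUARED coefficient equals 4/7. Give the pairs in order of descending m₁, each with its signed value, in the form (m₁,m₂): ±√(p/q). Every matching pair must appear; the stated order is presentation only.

(-3/2,-1): +√(4/7)

Admissible pairs with m₁+m₂ = M = -5/2: (-3/2,-1), (-1/2,-2)
  (m₁,m₂)=(-1/2,-2): CG² = 3/7, CG = +√(3/7)
  (m₁,m₂)=(-3/2,-1): CG² = 4/7, CG = +√(4/7)   ← matches the target
Pairs with CG² = 4/7: (-3/2,-1): +√(4/7)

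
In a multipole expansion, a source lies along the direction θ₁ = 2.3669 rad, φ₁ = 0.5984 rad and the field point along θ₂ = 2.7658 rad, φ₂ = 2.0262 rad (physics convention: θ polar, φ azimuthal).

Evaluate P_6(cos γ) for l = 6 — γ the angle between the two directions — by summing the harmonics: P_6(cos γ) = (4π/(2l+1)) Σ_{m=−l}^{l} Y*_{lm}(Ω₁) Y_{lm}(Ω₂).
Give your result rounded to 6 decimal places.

-0.129699

Term-by-term m-sum for l=6 (normalisation 4π/13 = 0.966644):
  [-6]  conj(Y_{6,-6})(Ω₁) = -0.05099 - 0.02455j ; Y_{6,-6}(Ω₂) = 0.00108 + 0.00047j ; Δ = -0.00004 - 0.00005j
  [-5]  conj(Y_{6,-5})(Ω₁) = 0.19804 - 0.02985j ; Y_{6,-5}(Ω₂) = 0.00789 - 0.00673j ; Δ = 0.00136 - 0.00157j
  [-4]  conj(Y_{6,-4})(Ω₁) = -0.28914 + 0.26828j ; Y_{6,-4}(Ω₂) = -0.01369 - 0.05341j ; Δ = 0.01829 + 0.01177j
  [-3]  conj(Y_{6,-3})(Ω₁) = 0.09281 - 0.40662j ; Y_{6,-3}(Ω₂) = -0.19118 - 0.03967j ; Δ = -0.03387 + 0.07406j
  [-2]  conj(Y_{6,-2})(Ω₁) = 0.02412 + 0.06147j ; Y_{6,-2}(Ω₂) = -0.27256 + 0.35119j ; Δ = -0.02816 - 0.00828j
  [-1]  conj(Y_{6,-1})(Ω₁) = 0.29166 + 0.19885j ; Y_{6,-1}(Ω₂) = 0.23196 + 0.47363j ; Δ = -0.02653 + 0.18427j
  [+0]  conj(Y_{6,0})(Ω₁) = -0.17574 + 0.00000j ; Y_{6,0}(Ω₂) = -0.02132 + 0.00000j ; Δ = 0.00375 + 0.00000j
  [+1]  conj(Y_{6,1})(Ω₁) = -0.29166 + 0.19885j ; Y_{6,1}(Ω₂) = -0.23196 + 0.47363j ; Δ = -0.02653 - 0.18427j
  [+2]  conj(Y_{6,2})(Ω₁) = 0.02412 - 0.06147j ; Y_{6,2}(Ω₂) = -0.27256 - 0.35119j ; Δ = -0.02816 + 0.00828j
  [+3]  conj(Y_{6,3})(Ω₁) = -0.09281 - 0.40662j ; Y_{6,3}(Ω₂) = 0.19118 - 0.03967j ; Δ = -0.03387 - 0.07406j
  [+4]  conj(Y_{6,4})(Ω₁) = -0.28914 - 0.26828j ; Y_{6,4}(Ω₂) = -0.01369 + 0.05341j ; Δ = 0.01829 - 0.01177j
  [+5]  conj(Y_{6,5})(Ω₁) = -0.19804 - 0.02985j ; Y_{6,5}(Ω₂) = -0.00789 - 0.00673j ; Δ = 0.00136 + 0.00157j
  [+6]  conj(Y_{6,6})(Ω₁) = -0.05099 + 0.02455j ; Y_{6,6}(Ω₂) = 0.00108 - 0.00047j ; Δ = -0.00004 + 0.00005j
Σ over m = -0.13417 + 0.00000j; ×(4π/13) → -0.12970 + 0.00000j. Real part: -0.129699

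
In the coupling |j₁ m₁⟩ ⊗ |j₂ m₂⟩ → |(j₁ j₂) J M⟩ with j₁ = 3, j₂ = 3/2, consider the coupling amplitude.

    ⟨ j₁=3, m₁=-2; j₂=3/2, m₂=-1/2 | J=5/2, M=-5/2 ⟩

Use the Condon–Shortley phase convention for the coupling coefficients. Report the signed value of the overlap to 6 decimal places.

−√(5/14) = -0.597614

√[6·2!4!1!/8! · 1!5!1!2!0!5!] = √(1440/7)
  +(−1)^1/∏(1,1,4,0,0,1)! = -1/24  (running -1/24)
⟨..|..⟩ = √(1440/7)·(-1/24) = -0.597614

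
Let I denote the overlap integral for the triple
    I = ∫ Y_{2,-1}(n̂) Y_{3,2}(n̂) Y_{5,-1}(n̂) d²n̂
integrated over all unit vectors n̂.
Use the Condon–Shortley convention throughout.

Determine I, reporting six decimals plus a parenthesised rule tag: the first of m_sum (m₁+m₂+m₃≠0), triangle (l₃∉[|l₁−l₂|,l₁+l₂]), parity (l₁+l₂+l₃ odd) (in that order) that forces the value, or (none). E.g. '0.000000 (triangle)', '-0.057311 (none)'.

m-sum 0 ✓  L=10 even ✓  1≤5≤5 ✓
Π(2lᵢ+1) = 5×7×11 = 385
triangle coeff Δ(2,3,5) = 1/2310
Σ_t [0,0]: t=0:+1/144 = 1/144
(3j)²=10/231 [(2 3 5; 0 0 0)], sign=-1
Σ_t [0,0]: t=0:+1/720 = 1/720
(3j)²=4/385 [(2 3 5; -1 2 -1)], sign=+1
⇒ 4πI² = 40/231
I = (-1)√(40/231/(4π)) = -0.11738675
No selection rule forces the value: the integral is nonzero (none).

-0.117387 (none)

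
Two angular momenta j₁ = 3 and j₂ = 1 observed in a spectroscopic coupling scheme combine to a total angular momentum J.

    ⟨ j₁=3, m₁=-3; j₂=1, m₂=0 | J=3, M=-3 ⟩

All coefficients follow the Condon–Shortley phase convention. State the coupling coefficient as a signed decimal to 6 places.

√[7·1!5!1!/8! · 0!6!1!1!0!6!] = √(10800)
  +(−1)^1/∏(1,0,5,0,0,1)! = -1/120  (running -1/120)
⟨..|..⟩ = √(10800)·(-1/120) = -0.866025

-0.866025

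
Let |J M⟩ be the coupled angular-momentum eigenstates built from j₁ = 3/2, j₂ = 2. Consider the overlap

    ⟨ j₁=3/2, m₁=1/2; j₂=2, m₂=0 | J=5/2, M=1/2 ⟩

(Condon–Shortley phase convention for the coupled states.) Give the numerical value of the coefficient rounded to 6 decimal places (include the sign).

+0.292770

j₁+j₂−J=1  J+j₁−j₂=2  J−j₁+j₂=3  j₁+j₂+J+1=7
(j₁±m₁, j₂±m₂, J±M) = (2,1,2,2,3,2)
P² = 48/35
sum k=0..1:
  [0] +1/2 = 1/2
  [1] −1/4 = -1/4
S = 1/4
C² = P²·S² = 3/35 ; C = +0.292770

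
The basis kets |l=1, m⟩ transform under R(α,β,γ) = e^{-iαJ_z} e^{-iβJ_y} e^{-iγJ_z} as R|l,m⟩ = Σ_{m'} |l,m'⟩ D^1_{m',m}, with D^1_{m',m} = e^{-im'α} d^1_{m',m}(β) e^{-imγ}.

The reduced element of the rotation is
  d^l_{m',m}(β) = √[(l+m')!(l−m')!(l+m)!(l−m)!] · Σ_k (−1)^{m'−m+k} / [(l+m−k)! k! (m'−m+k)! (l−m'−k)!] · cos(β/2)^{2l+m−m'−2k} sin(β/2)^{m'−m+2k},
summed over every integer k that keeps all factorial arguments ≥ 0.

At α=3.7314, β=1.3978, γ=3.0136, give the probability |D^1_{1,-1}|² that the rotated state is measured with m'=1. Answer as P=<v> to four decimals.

P=0.1713

First d^1_{1,-1}(β=1.3978), then the phase factors e^{-i(1)α} and e^{-i(-1)γ}:
c=cos(1.397800/2)=0.765550, s=sin(1.397800/2)=0.643376; N=√[2·1·1·2]=2.000000
k: max(0,(-1)−(1))=0 … min(1+(-1),1−(1))=0
  k=0: (−1)^2·2.0000/(2)·0.7656^0·0.6434^2 = +0.413933
d^1_{1,-1}(1.3978) = +0.413933
|D^1_{1,-1}|² = |d^1_{1,-1}(β)|² = (+0.413933)² = 0.171340 (the z-rotation phases have unit modulus)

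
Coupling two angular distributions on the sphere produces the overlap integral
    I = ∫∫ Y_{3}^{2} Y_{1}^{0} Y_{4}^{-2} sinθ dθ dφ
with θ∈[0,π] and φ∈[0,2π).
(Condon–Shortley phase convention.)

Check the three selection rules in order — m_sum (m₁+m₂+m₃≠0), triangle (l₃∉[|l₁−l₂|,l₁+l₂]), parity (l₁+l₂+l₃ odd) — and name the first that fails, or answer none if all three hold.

Σmᵢ = 0  ✓
l₃∈[|l₁−l₂|,l₁+l₂]=[2,4], have l₃=4  ✓
Σlᵢ = 8 ⇒ even  ✓

none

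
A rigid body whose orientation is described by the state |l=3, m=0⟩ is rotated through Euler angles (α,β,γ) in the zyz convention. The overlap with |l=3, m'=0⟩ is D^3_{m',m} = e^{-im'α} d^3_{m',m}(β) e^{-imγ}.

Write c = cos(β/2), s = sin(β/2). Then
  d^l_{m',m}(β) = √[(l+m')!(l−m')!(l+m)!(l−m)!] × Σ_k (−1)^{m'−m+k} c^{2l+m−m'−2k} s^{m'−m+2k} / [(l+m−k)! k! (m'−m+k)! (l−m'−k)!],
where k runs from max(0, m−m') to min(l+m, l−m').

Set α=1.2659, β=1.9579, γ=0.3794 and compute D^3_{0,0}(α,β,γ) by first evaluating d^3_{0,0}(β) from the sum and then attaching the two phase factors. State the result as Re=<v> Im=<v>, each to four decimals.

Split into d^3_{0,0}(β=1.9579) × two z-phases.
Half-angle: c=0.557894, s=0.829912. N=√(6·6·6·6)=36.000000
Admissible k: 0..3 (factorial args all ≥0)
  k=0: (−1)^0·36.0000/(36)·0.5579^6·0.8299^0 = +0.030152
  k=1: (−1)^1·36.0000/(4)·0.5579^4·0.8299^2 = -0.600502
  k=2: (−1)^2·36.0000/(4)·0.5579^2·0.8299^4 = +1.328846
  k=3: (−1)^3·36.0000/(36)·0.5579^0·0.8299^6 = -0.326733
d^3_{0,0}(1.9579) = +0.030152 -0.600502 +1.328846 -0.326733 = +0.431763
D = (+1.000000+0.000000i)·(+0.431763)·(+1.000000+0.000000i) = +0.431763+0.000000i

Re=0.4318 Im=0.0000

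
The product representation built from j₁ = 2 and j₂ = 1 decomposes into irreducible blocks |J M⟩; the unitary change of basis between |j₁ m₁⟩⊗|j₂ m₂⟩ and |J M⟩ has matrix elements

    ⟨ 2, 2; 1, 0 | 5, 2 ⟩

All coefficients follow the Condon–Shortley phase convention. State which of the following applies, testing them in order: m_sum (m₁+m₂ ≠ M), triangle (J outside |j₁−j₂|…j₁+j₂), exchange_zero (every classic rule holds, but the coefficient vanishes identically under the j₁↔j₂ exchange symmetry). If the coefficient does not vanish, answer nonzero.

triangle

m-sum: m₁+m₂ = 2+0 = 2, M = 2  ✓
triangle: need |j₁−j₂| ≤ J ≤ j₁+j₂, i.e. J ∈ [1, 3]; J = 5 is outside ✗ ⇒ coefficient is 0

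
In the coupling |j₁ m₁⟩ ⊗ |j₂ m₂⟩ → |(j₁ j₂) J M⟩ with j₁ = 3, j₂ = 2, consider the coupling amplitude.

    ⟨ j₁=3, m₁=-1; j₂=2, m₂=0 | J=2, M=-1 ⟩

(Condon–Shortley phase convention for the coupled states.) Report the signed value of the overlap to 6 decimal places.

triangle: 3!*3!*1!/8! = 36/40320
(j±m)!: 2!*4!*2!*2!*1!*3! = 1152
prefactor² = (2J+1)*Δ*N² = 36/7
  k=1: −1/(1!*2!*3!*1!*0!*0!) = -1/12
  k=2: +1/(2!*1!*2!*0!*1!*1!) = 1/4
Σ = 1/6  ⇒  CG² = 36/7*(1/6)² = 1/7
CG = +√(1/7) = +0.377964

+0.377964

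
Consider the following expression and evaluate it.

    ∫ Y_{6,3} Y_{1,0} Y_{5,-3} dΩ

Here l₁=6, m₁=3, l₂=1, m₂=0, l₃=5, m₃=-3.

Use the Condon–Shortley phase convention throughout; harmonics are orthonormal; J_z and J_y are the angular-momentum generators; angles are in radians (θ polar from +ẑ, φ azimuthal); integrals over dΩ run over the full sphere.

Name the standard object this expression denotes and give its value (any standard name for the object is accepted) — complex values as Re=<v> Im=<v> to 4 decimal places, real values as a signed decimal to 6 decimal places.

This is a Gaunt coefficient — the integral of a triple product of spherical harmonics over the sphere.
Rules hold: Σm=0, L=12 even, 5≤5≤7.
N = 13·3·11 = 429
Δ = 2!·10!·0!/13! = 1/858
Racah Σ t=1..1: t=1:−1/14400 = -1/14400
⇒ 3j(6 1 5; 0 0 0)² = 6/143, sgn +1
Racah Σ t=1..1: t=1:−1/80640 = -1/80640
⇒ 3j(6 1 5; 3 0 -3)² = 9/286, sgn -1
4πI² = N·(3j₀)²·(3jₘ)² = 81/143
I = -1·√(0.566434/4π) = -0.21230956

Gaunt coefficient, -0.212310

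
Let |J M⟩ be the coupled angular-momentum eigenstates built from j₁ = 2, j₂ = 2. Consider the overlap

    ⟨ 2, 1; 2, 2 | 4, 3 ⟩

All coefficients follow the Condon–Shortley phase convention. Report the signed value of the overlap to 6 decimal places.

+√(1/2) = +0.707107

triangle: 0!*4!*4!/9! = 576/362880
(j±m)!: 3!*1!*4!*0!*7!*1! = 725760
prefactor² = (2J+1)*Δ*N² = 10368
  k=0: +1/(0!*0!*1!*4!*3!*0!) = 1/144
Σ = 1/144  ⇒  CG² = 10368*(1/144)² = 1/2
CG = +√(1/2) = +0.707107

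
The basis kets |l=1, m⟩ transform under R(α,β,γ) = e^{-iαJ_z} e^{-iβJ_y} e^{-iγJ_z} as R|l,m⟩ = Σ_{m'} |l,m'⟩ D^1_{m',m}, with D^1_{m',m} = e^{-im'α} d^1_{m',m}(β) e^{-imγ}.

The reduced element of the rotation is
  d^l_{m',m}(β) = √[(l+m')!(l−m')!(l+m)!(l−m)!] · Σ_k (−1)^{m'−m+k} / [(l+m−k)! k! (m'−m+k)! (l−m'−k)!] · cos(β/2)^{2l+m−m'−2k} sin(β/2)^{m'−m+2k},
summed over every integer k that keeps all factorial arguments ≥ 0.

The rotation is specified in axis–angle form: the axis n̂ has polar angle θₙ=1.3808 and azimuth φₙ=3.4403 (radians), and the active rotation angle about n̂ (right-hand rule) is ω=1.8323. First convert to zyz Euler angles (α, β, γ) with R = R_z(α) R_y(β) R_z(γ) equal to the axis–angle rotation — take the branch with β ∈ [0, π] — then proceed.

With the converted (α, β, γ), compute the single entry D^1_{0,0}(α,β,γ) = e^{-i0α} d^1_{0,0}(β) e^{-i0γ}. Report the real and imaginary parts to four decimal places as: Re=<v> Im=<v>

Re=-0.2136 Im=0.0000

Axis–angle → zyz. n̂ = (sinθₙcosφₙ, sinθₙsinφₙ, cosθₙ) = (-0.938519, -0.288989, +0.188855), ω = 1.8323.
R = I cosω + sinω [n̂]ₓ + (1−cosω) n̂n̂ᵀ gives
  R = [+0.850007, +0.158907, -0.502232; +0.523777, -0.153427, +0.837925; +0.056096, -0.975299, -0.213646]
β = atan2(√(R₁₃²+R₂₃²), R₃₃) = 1.786102; α = atan2(R₂₃, R₁₃) mod 2π = 2.110757; γ = atan2(R₃₂, −R₃₁) mod 2π = 4.654935
D^1_{0,0}(2.1108,1.7861,4.6549) = e^{-i·0·2.1108}·d^1_{0,0}(1.7861)·e^{-i·0·4.6549}. Compute d first:
Half-angle: c=0.627038, s=0.778988. N=√(1·1·1·1)=1.000000
Admissible k: 0..1 (factorial args all ≥0)
  k=0: (−1)^0·1.0000/(1)·0.6270^2·0.7790^0 = +0.393177
  k=1: (−1)^1·1.0000/(1)·0.6270^0·0.7790^2 = -0.606823
d^1_{0,0}(1.7861) = +0.393177 -0.606823 = -0.213646
Phases: e^{-i·(0)·2.1108}=+1.000000+0.000000i, e^{-i·(0)·4.6549}=+1.000000+0.000000i ⇒ D=-0.213646+0.000000i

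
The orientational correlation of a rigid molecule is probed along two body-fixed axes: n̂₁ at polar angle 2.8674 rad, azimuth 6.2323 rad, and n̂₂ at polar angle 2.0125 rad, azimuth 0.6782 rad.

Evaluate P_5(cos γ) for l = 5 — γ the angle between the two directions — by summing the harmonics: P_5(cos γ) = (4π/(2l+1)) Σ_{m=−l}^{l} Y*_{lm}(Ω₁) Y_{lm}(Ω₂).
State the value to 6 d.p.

Addition theorem: P_5(cos γ) = (4π/11) Σ_m Y*_{lm}(Ω₁) Y_{lm}(Ω₂), m = −5…5:
  m=-5: Y*=(0.000654, -0.000170)  Y=(-0.271577, 0.069174)  product (-0.000166, 0.000091)
  m=-4: Y*=(-0.007438, 0.001535)  Y=(0.381124, 0.174235)  product (-0.003102, -0.000711)
  m=-3: Y*=(0.049823, -0.007665)  Y=(-0.073710, -0.147362)  product (-0.004802, -0.006777)
  m=-2: Y*=(-0.211815, 0.021631)  Y=(0.056912, -0.261371)  product (-0.006401, 0.056593)
  m=-1: Y*=(0.524861, -0.026731)  Y=(-0.193245, 0.155695)  product (-0.097265, 0.086884)
  m=+0: Y*=(-0.476550, -0.000000)  Y=(-0.215576, 0.000000)  product (0.102733, 0.000000)
  m=+1: Y*=(-0.524861, -0.026731)  Y=(0.193245, 0.155695)  product (-0.097265, -0.086884)
  m=+2: Y*=(-0.211815, -0.021631)  Y=(0.056912, 0.261371)  product (-0.006401, -0.056593)
  m=+3: Y*=(-0.049823, -0.007665)  Y=(0.073710, -0.147362)  product (-0.004802, 0.006777)
  m=+4: Y*=(-0.007438, -0.001535)  Y=(0.381124, -0.174235)  product (-0.003102, 0.000711)
  m=+5: Y*=(-0.000654, -0.000170)  Y=(0.271577, 0.069174)  product (-0.000166, -0.000091)
Accumulated sum (-0.120739, 0.000000); after 4π/(2l+1) scaling, (-0.137932, 0.000000) ⇒ P_5 = -0.137932

-0.137932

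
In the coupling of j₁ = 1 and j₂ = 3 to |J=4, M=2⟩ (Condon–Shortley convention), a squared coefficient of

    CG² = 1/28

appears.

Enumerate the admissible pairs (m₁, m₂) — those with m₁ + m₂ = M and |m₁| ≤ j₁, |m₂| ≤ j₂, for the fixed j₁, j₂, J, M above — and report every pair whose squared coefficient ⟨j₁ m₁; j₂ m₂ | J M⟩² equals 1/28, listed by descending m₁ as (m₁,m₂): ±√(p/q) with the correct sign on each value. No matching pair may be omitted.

Admissible pairs with m₁+m₂ = M = 2: (-1,3), (0,2), (1,1)
  (m₁,m₂)=(1,1): CG² = 15/28, CG = +√(15/28)
  (m₁,m₂)=(0,2): CG² = 3/7, CG = +√(3/7)
  (m₁,m₂)=(-1,3): CG² = 1/28, CG = +√(1/28)   ← matches the target
Pairs with CG² = 1/28: (-1,3): +√(1/28)

(-1,3): +√(1/28)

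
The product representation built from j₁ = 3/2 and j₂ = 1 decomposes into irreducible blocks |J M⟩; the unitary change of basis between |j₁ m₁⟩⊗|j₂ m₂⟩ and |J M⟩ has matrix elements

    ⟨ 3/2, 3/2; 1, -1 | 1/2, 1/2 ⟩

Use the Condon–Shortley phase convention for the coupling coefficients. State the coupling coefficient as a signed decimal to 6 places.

+0.707107  (= +√(1/2))

j₁+j₂−J=2  J+j₁−j₂=1  J−j₁+j₂=0  j₁+j₂+J+1=4
(j₁±m₁, j₂±m₂, J±M) = (3,0,0,2,1,0)
P² = 2
sum k=0..0:
  [0] +1/2 = 1/2
S = 1/2
C² = P²·S² = 1/2 ; C = +0.707107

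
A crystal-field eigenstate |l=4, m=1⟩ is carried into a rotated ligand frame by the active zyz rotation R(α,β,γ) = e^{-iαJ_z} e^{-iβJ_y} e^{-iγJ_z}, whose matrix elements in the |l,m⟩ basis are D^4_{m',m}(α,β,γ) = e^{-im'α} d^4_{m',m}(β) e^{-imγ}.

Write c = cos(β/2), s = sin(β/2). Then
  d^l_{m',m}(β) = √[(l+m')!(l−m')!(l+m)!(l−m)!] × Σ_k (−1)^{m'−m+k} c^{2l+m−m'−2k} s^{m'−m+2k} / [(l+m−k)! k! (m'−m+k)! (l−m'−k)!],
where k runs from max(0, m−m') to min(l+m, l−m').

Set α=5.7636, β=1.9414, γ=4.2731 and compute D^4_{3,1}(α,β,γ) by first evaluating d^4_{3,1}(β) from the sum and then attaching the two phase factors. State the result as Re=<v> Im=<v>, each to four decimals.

First d^4_{3,1}(β=1.9414), then the phase factors e^{-i(3)α} and e^{-i(1)γ}:
With c≡cos(β/2)=0.564722 and s≡sin(β/2)=0.825281, N=[5040·1·120·6]^{1/2}=1904.940944
k: max(0,(1)−(3))=0 … min(4+(1),4−(3))=1
  k=0: (−1)^2·1904.9409/(240)·0.5647^6·0.8253^2 = +0.175341
  k=1: (−1)^3·1904.9409/(144)·0.5647^4·0.8253^4 = -0.624116
d^4_{3,1}(1.9414) = +0.175341 -0.624116 = -0.448776
D = (+0.012040+0.999928i)·(-0.448776)·(-0.425296+0.905054i) = +0.408435+0.185958i

Re=0.4084 Im=0.1860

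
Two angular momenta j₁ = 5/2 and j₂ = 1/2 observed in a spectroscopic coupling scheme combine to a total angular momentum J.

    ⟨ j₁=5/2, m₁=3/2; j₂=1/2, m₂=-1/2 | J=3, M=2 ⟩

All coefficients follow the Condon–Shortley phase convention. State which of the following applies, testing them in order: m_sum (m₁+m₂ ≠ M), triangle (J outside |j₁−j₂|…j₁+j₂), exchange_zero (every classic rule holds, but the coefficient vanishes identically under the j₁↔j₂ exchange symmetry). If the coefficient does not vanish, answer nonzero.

m-sum: m₁+m₂ = 3/2+(-1/2) = 1, M = 2  ✗ ⇒ coefficient is 0

m_sum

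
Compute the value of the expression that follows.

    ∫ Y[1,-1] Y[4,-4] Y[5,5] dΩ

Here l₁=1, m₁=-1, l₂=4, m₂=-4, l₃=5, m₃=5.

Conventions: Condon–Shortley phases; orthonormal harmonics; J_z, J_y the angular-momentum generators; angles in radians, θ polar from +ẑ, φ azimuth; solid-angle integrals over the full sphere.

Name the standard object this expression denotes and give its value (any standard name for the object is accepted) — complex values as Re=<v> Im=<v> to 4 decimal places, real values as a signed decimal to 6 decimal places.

Gaunt coefficient, -0.329416

This is a Gaunt coefficient — the integral of a triple product of spherical harmonics over the sphere.
Rules hold: Σm=0, L=10 even, 3≤5≤5.
N = 3·9·11 = 297
Δ = 0!·2!·8!/11! = 1/495
Racah Σ t=0..0: t=0:+1/576 = 1/576
⇒ 3j(1 4 5; 0 0 0)² = 5/99, sgn -1
Racah Σ t=0..0: t=0:+1/80640 = 1/80640
⇒ 3j(1 4 5; -1 -4 5)² = 1/11, sgn +1
4πI² = N·(3j₀)²·(3jₘ)² = 15/11
I = -1·√(1.36364/4π) = -0.32941575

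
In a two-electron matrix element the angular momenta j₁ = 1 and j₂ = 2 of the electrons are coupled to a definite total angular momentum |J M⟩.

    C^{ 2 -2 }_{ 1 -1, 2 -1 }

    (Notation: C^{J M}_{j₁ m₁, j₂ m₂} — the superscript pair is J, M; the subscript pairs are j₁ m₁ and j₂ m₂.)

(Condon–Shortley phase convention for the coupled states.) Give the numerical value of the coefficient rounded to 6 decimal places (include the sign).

j₁+j₂−J=1  J+j₁−j₂=1  J−j₁+j₂=3  j₁+j₂+J+1=6
(j₁±m₁, j₂±m₂, J±M) = (0,2,1,3,0,4)
P² = 12
sum k=1..1:
  [1] −1/6 = -1/6
S = -1/6
C² = P²·S² = 1/3 ; C = -0.577350

-0.577350  (= −√(1/3))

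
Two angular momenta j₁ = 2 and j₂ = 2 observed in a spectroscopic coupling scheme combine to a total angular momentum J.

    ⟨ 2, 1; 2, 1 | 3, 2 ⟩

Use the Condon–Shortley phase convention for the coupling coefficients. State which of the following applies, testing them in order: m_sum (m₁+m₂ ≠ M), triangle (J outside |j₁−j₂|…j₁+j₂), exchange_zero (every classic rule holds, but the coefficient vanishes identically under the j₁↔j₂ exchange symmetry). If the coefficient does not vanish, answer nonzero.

exchange_zero

m-sum: m₁+m₂ = 1+1 = 2, M = 2  ✓
triangle: |j₁−j₂| = 0 ≤ J = 3 ≤ j₁+j₂ = 4  ✓
exchange: j₁=j₂ and m₁=m₂, and (−1)^(j₁+j₂−J) = (−1)^1 = −1 forces ⟨j₁m₁;j₂m₂|JM⟩ = −⟨j₂m₂;j₁m₁|JM⟩ = −⟨j₁m₁;j₂m₂|JM⟩ ⇒ the coefficient vanishes identically
Racah sum check: Σ_k collapses to 0 ⇒ CG = 0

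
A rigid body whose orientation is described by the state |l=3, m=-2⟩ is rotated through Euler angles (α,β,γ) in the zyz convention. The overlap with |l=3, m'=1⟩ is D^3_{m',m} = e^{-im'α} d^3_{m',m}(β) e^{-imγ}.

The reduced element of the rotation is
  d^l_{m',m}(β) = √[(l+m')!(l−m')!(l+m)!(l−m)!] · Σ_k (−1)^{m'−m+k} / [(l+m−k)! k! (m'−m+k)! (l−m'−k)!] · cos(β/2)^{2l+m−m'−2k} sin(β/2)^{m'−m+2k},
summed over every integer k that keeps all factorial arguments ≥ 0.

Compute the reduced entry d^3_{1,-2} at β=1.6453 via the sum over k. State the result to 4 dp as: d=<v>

d=-0.3290

d^3_{1,-2}(β=1.6453) via the finite sum:
Half-angle: c=0.680281, s=0.732951. N=√(24·2·1·120)=75.894664
k∈{0,1} keeps every argument non-negative
  k=0: (−1)^3·75.8947/(12)·0.6803^3·0.7330^3 = -0.784008
  k=1: (−1)^4·75.8947/(24)·0.6803^1·0.7330^5 = +0.455055
d^3_{1,-2}(1.6453) = -0.784008 +0.455055 = -0.328953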